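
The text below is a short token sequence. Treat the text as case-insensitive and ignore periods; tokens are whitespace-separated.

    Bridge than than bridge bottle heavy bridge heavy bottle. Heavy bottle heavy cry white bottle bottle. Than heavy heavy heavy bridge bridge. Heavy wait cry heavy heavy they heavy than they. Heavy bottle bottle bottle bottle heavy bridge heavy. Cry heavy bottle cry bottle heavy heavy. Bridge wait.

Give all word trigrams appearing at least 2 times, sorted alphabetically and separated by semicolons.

bottle bottle bottle; bottle heavy bridge; heavy bottle heavy; heavy bridge heavy; heavy heavy bridge

Trigram counts meeting the condition (at least 2 times):
  bottle bottle bottle: 2
  bottle heavy bridge: 2
  heavy bottle heavy: 2
  heavy bridge heavy: 2
  heavy heavy bridge: 2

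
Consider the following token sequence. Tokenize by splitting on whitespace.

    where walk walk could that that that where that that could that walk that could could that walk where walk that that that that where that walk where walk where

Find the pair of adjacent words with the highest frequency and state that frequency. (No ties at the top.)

"that that", 6 times

Bigram frequencies (highest first):
  that that: 6
  where walk: 3
  could that: 3
  that walk: 3
  walk where: 3
  that where: 2
  … (6 more, each ≤ 2)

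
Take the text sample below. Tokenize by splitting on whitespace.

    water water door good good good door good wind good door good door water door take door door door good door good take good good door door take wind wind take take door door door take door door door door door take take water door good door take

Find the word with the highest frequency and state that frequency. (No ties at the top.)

Unigram frequencies (highest first):
  door: 21
  good: 11
  take: 9
  water: 4
  wind: 3

"door", 21 times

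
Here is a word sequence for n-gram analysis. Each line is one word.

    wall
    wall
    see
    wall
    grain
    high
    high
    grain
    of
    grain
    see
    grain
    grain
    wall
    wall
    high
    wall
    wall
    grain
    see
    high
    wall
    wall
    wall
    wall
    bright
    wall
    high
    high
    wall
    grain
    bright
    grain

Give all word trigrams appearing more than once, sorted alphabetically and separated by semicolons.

Trigram counts meeting the condition (more than once):
  high wall wall: 2
  wall wall wall: 2

high wall wall; wall wall wall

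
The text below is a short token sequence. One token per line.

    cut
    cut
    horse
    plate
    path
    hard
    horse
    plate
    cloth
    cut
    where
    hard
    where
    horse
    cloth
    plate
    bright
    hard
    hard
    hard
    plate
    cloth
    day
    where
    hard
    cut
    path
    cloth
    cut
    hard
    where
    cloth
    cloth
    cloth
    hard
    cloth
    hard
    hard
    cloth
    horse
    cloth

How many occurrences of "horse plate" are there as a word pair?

2

Scanning the 40 overlapping bigram windows for "horse plate":
  position 3–4: horse plate
  position 7–8: horse plate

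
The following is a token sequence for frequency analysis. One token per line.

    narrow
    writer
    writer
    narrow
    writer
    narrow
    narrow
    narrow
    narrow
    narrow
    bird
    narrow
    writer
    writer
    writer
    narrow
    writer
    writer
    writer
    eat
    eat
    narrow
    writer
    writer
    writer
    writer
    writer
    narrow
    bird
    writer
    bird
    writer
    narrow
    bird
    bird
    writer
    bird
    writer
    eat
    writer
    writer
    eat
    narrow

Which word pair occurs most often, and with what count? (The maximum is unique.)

"writer writer", 10 times

Bigram frequencies (highest first):
  writer writer: 10
  narrow writer: 5
  writer narrow: 5
  narrow narrow: 4
  bird writer: 4
  narrow bird: 3
  … (7 more, each ≤ 3)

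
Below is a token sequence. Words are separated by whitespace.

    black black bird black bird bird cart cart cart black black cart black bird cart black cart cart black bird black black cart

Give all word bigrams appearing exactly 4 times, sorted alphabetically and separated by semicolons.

Bigram counts meeting the condition (exactly 4 times):
  black bird: 4
  cart black: 4

black bird; cart black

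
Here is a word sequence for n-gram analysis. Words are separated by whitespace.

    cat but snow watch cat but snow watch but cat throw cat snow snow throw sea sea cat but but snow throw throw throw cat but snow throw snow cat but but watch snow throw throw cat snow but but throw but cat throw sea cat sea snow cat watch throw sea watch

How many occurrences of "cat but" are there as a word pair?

5

Scanning the 52 overlapping bigram windows for "cat but":
  position 1–2: cat but
  position 5–6: cat but
  position 18–19: cat but
  position 25–26: cat but
  position 30–31: cat but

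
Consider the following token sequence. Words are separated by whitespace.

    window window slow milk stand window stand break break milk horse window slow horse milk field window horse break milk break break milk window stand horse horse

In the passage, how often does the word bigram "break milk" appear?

3

Scanning the 26 overlapping bigram windows for "break milk":
  position 9–10: break milk
  position 19–20: break milk
  position 22–23: break milk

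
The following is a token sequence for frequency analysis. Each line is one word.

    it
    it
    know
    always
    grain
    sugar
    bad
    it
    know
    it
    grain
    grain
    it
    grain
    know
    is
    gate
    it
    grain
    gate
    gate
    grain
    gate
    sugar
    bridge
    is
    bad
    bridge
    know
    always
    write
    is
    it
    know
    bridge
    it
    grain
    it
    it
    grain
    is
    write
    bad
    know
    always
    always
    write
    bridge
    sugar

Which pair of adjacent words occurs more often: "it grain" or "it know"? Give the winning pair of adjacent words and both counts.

"it grain" (5 vs 3)

"it grain": 5 occurrences
"it know": 3 occurrences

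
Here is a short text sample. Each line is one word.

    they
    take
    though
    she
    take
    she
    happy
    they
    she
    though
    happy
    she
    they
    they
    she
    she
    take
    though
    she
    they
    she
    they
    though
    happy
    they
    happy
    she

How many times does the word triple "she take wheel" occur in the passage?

Scanning the 25 overlapping trigram windows for "she take wheel":
  (none found)

0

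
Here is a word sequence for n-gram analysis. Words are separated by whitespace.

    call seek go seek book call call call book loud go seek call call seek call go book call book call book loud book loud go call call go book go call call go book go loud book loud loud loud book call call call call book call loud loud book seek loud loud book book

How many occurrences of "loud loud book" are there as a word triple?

3

Scanning the 54 overlapping trigram windows for "loud loud book":
  position 40–42: loud loud book
  position 49–51: loud loud book
  position 53–55: loud loud book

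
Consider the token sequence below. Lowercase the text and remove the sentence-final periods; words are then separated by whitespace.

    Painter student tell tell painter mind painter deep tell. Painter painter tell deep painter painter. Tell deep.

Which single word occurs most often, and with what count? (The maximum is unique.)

"painter", 7 times

Unigram frequencies (highest first):
  painter: 7
  tell: 5
  deep: 3
  student: 1
  mind: 1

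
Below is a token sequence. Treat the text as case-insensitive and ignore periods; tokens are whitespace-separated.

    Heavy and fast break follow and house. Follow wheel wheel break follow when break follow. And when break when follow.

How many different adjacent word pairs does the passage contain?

20 tokens → 19 bigram windows in total.
Repeated bigrams (each contributes count−1 duplicates):
  break follow: 3
  follow and: 2
  when break: 2
4 duplicate windows → 19 − 4 = 15 distinct.

15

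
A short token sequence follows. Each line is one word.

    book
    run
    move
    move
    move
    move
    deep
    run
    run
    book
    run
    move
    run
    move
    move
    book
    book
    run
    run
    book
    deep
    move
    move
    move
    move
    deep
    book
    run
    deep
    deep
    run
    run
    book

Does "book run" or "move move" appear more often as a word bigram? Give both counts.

"move move" (7 vs 4)

"book run": 4 occurrences
"move move": 7 occurrences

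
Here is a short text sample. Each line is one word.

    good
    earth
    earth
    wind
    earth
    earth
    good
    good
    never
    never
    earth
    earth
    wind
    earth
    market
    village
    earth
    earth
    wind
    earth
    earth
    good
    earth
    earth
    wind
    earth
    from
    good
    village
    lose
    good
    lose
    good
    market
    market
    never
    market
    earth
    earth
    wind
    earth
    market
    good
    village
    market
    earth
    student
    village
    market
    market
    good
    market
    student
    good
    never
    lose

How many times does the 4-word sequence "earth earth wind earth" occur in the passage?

Scanning the 53 overlapping 4-gram windows for "earth earth wind earth":
  position 2–5: earth earth wind earth
  position 11–14: earth earth wind earth
  position 17–20: earth earth wind earth
  position 23–26: earth earth wind earth
  position 38–41: earth earth wind earth

5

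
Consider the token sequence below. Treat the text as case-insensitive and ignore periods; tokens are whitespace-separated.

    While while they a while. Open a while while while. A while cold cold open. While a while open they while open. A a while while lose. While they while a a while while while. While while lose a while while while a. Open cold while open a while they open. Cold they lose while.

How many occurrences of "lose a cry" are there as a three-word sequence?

Scanning the 53 overlapping trigram windows for "lose a cry":
  (none found)

0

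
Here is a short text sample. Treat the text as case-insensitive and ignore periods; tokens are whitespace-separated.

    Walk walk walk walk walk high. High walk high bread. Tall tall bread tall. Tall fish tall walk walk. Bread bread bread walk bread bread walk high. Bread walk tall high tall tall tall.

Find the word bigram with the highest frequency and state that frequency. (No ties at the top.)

Bigram frequencies (highest first):
  walk walk: 5
  tall tall: 4
  walk high: 3
  bread bread: 3
  bread walk: 3
  high bread: 2
  … (11 more, each ≤ 2)

"walk walk", 5 times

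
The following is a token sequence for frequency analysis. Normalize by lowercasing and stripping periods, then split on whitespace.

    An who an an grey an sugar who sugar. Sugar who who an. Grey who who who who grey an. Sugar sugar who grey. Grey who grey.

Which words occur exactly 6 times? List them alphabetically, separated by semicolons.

an; grey

Unigram counts meeting the condition (exactly 6 times):
  an: 6
  grey: 6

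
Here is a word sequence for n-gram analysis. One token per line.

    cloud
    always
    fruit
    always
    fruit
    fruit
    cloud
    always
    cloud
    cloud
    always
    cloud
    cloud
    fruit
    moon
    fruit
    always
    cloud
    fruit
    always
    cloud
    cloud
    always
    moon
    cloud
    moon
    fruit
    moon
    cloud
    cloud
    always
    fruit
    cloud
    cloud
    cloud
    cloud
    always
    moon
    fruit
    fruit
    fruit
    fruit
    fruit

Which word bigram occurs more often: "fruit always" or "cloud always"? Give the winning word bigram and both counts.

"fruit always": 3 occurrences
"cloud always": 6 occurrences

"cloud always" (6 vs 3)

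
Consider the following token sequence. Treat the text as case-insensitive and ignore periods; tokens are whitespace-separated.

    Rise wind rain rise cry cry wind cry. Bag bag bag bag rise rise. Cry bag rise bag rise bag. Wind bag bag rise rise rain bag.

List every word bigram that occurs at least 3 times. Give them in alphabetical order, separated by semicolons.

Bigram counts meeting the condition (at least 3 times):
  bag bag: 4
  bag rise: 4

bag bag; bag rise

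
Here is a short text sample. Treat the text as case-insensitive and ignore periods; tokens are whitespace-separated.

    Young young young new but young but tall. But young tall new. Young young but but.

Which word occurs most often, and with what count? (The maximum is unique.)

"young", 7 times

Unigram frequencies (highest first):
  young: 7
  but: 5
  new: 2
  tall: 2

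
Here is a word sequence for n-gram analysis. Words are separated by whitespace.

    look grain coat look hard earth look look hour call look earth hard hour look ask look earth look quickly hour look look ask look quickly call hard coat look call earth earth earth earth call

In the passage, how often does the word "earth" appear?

Scanning the 36 tokens for "earth":
  position 6: earth
  position 12: earth
  position 18: earth
  position 32: earth
  position 33: earth
  position 34: earth
  position 35: earth

7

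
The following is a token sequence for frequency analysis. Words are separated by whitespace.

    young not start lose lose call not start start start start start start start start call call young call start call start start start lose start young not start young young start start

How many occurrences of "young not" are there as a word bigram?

Scanning the 32 overlapping bigram windows for "young not":
  position 1–2: young not
  position 27–28: young not

2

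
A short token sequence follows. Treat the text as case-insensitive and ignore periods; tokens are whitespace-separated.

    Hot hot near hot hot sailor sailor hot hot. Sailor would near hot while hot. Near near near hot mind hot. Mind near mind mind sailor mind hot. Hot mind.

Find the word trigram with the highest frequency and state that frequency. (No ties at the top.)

"hot hot sailor", 2 times

Trigram frequencies (highest first):
  hot hot sailor: 2
  hot hot near: 1
  hot near hot: 1
  near hot hot: 1
  hot sailor sailor: 1
  sailor sailor hot: 1
  … (21 more, each ≤ 1)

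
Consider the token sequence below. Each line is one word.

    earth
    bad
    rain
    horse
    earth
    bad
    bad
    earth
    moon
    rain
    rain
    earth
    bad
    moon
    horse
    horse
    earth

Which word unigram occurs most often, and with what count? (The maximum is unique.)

Unigram frequencies (highest first):
  earth: 5
  bad: 4
  rain: 3
  horse: 3
  moon: 2

"earth", 5 times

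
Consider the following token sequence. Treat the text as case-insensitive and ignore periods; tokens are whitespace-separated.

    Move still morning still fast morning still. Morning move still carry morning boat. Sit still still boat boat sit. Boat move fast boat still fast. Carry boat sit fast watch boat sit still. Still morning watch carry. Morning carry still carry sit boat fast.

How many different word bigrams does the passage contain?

30

44 tokens → 43 bigram windows in total.
Repeated bigrams (each contributes count−1 duplicates):
  boat sit: 4
  still morning: 3
  carry morning: 2
  morning still: 2
  move still: 2
  sit boat: 2
  sit still: 2
  still carry: 2
  … (2 more repeated)
13 duplicate windows → 43 − 13 = 30 distinct.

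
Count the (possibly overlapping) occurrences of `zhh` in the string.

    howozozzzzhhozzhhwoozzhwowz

2

Sliding a length-3 window over the 27 characters (25 positions):
  position 10–12: zhh
  position 15–17: zhh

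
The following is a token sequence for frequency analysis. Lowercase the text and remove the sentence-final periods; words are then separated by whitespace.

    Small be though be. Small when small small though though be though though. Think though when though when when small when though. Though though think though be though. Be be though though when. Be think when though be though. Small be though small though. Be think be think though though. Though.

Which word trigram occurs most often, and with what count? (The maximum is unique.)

Trigram frequencies (highest first):
  though be though: 3
  small be though: 2
  be though be: 2
  be though though: 2
  though though think: 2
  though think though: 2
  … (34 more, each ≤ 2)

"though be though", 3 times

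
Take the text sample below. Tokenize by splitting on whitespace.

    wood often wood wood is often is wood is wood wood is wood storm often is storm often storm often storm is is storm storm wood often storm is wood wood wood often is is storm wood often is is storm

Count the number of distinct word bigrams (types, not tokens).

15

41 tokens → 40 bigram windows in total.
Repeated bigrams (each contributes count−1 duplicates):
  is storm: 4
  is wood: 4
  often is: 4
  wood often: 4
  wood wood: 4
  is is: 3
  often storm: 3
  storm often: 3
  … (3 more repeated)
25 duplicate windows → 40 − 25 = 15 distinct.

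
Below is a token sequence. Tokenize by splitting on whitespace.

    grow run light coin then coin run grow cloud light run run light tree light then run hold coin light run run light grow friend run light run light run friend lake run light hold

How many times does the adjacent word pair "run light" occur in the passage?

Scanning the 34 overlapping bigram windows for "run light":
  position 2–3: run light
  position 12–13: run light
  position 22–23: run light
  position 26–27: run light
  position 28–29: run light
  position 33–34: run light

6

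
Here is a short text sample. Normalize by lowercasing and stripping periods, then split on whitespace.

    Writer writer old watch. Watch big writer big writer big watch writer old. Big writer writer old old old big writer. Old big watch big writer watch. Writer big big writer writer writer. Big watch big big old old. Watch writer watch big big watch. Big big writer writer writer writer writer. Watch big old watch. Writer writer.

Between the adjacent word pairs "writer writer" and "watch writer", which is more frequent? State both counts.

"writer writer": 9 occurrences
"watch writer": 4 occurrences

"writer writer" (9 vs 4)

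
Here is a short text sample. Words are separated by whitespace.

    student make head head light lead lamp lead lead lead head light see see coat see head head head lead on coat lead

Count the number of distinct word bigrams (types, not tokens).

18

23 tokens → 22 bigram windows in total.
Repeated bigrams (each contributes count−1 duplicates):
  head head: 3
  head light: 2
  lead lead: 2
4 duplicate windows → 22 − 4 = 18 distinct.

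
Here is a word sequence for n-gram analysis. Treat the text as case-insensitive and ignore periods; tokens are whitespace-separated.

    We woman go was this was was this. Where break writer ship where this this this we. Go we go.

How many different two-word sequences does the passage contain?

16

20 tokens → 19 bigram windows in total.
Repeated bigrams (each contributes count−1 duplicates):
  this this: 2
  was this: 2
  we go: 2
3 duplicate windows → 19 − 3 = 16 distinct.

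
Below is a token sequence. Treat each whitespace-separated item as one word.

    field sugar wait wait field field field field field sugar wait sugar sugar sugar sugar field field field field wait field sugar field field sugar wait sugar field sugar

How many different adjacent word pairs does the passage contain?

29 tokens → 28 bigram windows in total.
Repeated bigrams (each contributes count−1 duplicates):
  field field: 8
  field sugar: 5
  sugar field: 3
  sugar sugar: 3
  sugar wait: 3
  wait field: 2
  wait sugar: 2
19 duplicate windows → 28 − 19 = 9 distinct.

9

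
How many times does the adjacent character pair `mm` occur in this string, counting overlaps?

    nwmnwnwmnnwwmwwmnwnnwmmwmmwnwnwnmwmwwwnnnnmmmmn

5

Sliding a length-2 window over the 47 characters (46 positions):
  position 22–23: mm
  position 25–26: mm
  position 43–44: mm
  position 44–45: mm
  position 45–46: mm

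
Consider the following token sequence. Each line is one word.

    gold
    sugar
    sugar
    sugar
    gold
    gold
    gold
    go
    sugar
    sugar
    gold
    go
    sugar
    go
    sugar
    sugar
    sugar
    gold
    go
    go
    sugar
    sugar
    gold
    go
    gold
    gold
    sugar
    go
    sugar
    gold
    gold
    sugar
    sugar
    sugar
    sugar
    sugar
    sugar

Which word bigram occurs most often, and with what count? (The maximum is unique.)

Bigram frequencies (highest first):
  sugar sugar: 11
  sugar gold: 5
  go sugar: 5
  gold gold: 4
  gold go: 4
  gold sugar: 3
  … (3 more, each ≤ 2)

"sugar sugar", 11 times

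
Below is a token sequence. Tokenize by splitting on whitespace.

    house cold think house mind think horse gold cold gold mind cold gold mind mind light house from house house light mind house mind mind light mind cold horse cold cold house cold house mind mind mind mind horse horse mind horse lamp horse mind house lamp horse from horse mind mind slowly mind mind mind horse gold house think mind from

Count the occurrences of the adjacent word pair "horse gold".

Scanning the 61 overlapping bigram windows for "horse gold":
  position 7–8: horse gold
  position 57–58: horse gold

2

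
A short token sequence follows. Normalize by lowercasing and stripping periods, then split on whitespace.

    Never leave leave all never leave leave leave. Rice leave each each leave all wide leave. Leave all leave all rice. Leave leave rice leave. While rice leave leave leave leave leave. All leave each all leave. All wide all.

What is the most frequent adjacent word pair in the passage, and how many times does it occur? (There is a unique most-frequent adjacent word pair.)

"leave leave", 9 times

Bigram frequencies (highest first):
  leave leave: 9
  leave all: 6
  rice leave: 4
  all leave: 3
  never leave: 2
  leave rice: 2
  … (11 more, each ≤ 2)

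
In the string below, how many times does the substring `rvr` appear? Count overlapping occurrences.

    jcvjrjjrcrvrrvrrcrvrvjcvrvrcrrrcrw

4

Sliding a length-3 window over the 34 characters (32 positions):
  position 10–12: rvr
  position 13–15: rvr
  position 18–20: rvr
  position 25–27: rvr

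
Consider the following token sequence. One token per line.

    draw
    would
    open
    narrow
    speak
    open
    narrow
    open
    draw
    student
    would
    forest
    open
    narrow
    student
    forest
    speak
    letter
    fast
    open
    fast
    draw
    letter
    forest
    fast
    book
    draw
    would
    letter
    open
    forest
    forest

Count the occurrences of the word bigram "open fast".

1

Scanning the 31 overlapping bigram windows for "open fast":
  position 20–21: open fast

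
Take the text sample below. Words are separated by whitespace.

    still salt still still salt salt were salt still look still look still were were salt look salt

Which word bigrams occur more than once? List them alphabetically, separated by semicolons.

Bigram counts meeting the condition (more than once):
  look still: 2
  salt still: 2
  still look: 2
  still salt: 2
  were salt: 2

look still; salt still; still look; still salt; were salt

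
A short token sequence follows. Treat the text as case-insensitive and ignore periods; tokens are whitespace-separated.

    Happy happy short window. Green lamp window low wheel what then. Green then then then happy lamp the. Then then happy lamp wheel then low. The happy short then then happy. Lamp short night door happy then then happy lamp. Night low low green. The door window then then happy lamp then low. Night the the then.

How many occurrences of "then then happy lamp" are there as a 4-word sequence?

5

Scanning the 54 overlapping 4-gram windows for "then then happy lamp":
  position 14–17: then then happy lamp
  position 19–22: then then happy lamp
  position 29–32: then then happy lamp
  position 37–40: then then happy lamp
  position 48–51: then then happy lamp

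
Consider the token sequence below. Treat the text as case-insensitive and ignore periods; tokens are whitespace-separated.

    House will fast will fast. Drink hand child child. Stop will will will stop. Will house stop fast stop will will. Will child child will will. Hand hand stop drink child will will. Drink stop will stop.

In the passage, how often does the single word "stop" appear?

Scanning the 37 tokens for "stop":
  position 10: stop
  position 14: stop
  position 17: stop
  position 19: stop
  position 29: stop
  position 35: stop
  position 37: stop

7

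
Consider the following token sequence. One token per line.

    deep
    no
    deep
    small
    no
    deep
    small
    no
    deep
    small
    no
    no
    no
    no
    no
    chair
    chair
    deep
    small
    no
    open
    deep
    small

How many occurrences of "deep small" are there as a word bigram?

Scanning the 22 overlapping bigram windows for "deep small":
  position 3–4: deep small
  position 6–7: deep small
  position 9–10: deep small
  position 18–19: deep small
  position 22–23: deep small

5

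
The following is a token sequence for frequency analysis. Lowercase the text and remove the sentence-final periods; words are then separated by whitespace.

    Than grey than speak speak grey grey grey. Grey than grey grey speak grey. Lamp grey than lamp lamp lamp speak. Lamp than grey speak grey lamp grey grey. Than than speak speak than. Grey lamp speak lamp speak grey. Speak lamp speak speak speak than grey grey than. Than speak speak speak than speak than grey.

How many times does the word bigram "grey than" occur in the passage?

5

Scanning the 56 overlapping bigram windows for "grey than":
  position 2–3: grey than
  position 9–10: grey than
  position 16–17: grey than
  position 29–30: grey than
  position 48–49: grey than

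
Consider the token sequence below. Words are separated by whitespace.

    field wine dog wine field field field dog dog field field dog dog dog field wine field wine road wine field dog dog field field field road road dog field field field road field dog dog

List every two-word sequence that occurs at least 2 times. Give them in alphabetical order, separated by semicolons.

Bigram counts meeting the condition (at least 2 times):
  dog dog: 5
  dog field: 4
  field dog: 4
  field field: 7
  field road: 2
  field wine: 3
  wine field: 3

dog dog; dog field; field dog; field field; field road; field wine; wine field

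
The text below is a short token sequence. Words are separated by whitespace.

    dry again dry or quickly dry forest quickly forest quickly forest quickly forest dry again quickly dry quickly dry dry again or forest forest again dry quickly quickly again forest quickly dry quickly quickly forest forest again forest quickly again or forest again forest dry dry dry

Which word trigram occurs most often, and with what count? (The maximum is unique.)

"forest quickly forest", 3 times

Trigram frequencies (highest first):
  forest quickly forest: 3
  quickly forest quickly: 2
  quickly dry quickly: 2
  again or forest: 2
  forest forest again: 2
  dry quickly quickly: 2
  … (30 more, each ≤ 2)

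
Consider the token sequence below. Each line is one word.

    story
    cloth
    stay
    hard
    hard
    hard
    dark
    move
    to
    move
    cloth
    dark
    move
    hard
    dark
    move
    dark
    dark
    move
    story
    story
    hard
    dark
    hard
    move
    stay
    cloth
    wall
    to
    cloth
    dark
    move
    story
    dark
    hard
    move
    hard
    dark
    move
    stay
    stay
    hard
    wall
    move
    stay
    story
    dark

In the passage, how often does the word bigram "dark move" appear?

Scanning the 46 overlapping bigram windows for "dark move":
  position 7–8: dark move
  position 12–13: dark move
  position 15–16: dark move
  position 18–19: dark move
  position 31–32: dark move
  position 38–39: dark move

6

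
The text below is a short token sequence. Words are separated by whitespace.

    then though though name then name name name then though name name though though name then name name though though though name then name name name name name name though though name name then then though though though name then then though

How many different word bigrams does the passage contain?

8

42 tokens → 41 bigram windows in total.
Repeated bigrams (each contributes count−1 duplicates):
  name name: 10
  though though: 7
  name then: 6
  though name: 6
  then though: 4
  name though: 3
  then name: 3
  then then: 2
33 duplicate windows → 41 − 33 = 8 distinct.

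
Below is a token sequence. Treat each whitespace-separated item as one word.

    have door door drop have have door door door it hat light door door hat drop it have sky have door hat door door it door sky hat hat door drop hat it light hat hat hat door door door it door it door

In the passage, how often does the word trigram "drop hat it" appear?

1

Scanning the 42 overlapping trigram windows for "drop hat it":
  position 31–33: drop hat it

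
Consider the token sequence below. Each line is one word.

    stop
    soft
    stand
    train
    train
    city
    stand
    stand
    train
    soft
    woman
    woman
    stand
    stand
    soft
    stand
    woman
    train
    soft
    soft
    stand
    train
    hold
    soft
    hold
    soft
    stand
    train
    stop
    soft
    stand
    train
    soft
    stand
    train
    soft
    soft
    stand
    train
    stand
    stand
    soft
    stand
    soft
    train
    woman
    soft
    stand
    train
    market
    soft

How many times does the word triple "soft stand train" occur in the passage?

Scanning the 49 overlapping trigram windows for "soft stand train":
  position 2–4: soft stand train
  position 20–22: soft stand train
  position 26–28: soft stand train
  position 30–32: soft stand train
  position 33–35: soft stand train
  position 37–39: soft stand train
  position 47–49: soft stand train

7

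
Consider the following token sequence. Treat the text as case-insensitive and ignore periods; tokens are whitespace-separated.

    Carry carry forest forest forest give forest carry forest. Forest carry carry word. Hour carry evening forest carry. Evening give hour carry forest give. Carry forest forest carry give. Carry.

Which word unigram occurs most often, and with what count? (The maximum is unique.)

Unigram frequencies (highest first):
  carry: 11
  forest: 10
  give: 4
  hour: 2
  evening: 2
  word: 1

"carry", 11 times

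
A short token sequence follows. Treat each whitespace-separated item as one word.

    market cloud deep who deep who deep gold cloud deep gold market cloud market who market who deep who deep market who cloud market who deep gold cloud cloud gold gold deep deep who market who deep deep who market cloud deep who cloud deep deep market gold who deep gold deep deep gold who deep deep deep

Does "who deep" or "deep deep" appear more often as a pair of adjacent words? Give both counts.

"who deep": 8 occurrences
"deep deep": 6 occurrences

"who deep" (8 vs 6)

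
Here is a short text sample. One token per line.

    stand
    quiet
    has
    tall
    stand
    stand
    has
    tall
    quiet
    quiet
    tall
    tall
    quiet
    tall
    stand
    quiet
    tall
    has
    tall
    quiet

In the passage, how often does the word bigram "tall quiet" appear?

3

Scanning the 19 overlapping bigram windows for "tall quiet":
  position 8–9: tall quiet
  position 12–13: tall quiet
  position 19–20: tall quiet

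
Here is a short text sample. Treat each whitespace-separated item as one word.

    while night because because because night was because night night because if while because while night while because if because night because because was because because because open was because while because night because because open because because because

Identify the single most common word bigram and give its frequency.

"because because", 8 times

Bigram frequencies (highest first):
  because because: 8
  night because: 4
  because night: 4
  was because: 3
  while because: 3
  while night: 2
  … (11 more, each ≤ 2)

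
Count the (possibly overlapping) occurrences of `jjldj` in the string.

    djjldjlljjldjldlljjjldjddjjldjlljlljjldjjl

Sliding a length-5 window over the 42 characters (38 positions):
  position 2–6: jjldj
  position 9–13: jjldj
  position 19–23: jjldj
  position 26–30: jjldj
  position 36–40: jjldj

5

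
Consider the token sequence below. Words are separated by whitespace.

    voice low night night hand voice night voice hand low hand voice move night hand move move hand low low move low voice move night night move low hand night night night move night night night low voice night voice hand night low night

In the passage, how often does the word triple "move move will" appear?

Scanning the 42 overlapping trigram windows for "move move will":
  (none found)

0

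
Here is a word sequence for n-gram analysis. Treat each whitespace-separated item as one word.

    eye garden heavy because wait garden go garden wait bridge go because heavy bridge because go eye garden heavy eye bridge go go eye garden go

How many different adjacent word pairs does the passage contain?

26 tokens → 25 bigram windows in total.
Repeated bigrams (each contributes count−1 duplicates):
  eye garden: 3
  bridge go: 2
  garden go: 2
  garden heavy: 2
  go eye: 2
6 duplicate windows → 25 − 6 = 19 distinct.

19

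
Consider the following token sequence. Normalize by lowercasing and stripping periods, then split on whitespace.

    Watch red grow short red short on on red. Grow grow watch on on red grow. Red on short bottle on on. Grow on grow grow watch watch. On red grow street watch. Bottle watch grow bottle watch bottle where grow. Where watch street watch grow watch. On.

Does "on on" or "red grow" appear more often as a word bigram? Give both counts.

"on on": 3 occurrences
"red grow": 4 occurrences

"red grow" (4 vs 3)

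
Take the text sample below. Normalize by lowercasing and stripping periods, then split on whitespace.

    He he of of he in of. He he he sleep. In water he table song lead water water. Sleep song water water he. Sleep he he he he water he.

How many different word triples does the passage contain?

27

31 tokens → 29 trigram windows in total.
Repeated trigrams (each contributes count−1 duplicates):
  he he he: 3
2 duplicate windows → 29 − 2 = 27 distinct.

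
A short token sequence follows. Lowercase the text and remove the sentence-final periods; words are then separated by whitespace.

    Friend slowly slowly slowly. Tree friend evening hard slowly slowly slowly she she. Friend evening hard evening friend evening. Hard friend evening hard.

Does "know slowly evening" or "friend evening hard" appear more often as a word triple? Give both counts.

"friend evening hard" (4 vs 0)

"know slowly evening": 0 occurrences
"friend evening hard": 4 occurrences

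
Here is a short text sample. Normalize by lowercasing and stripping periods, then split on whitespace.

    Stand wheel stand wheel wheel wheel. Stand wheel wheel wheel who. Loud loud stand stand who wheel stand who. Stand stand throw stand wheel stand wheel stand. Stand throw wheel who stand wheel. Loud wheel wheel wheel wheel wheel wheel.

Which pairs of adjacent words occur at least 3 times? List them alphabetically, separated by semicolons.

stand stand; stand wheel; wheel stand; wheel wheel

Bigram counts meeting the condition (at least 3 times):
  stand stand: 3
  stand wheel: 6
  wheel stand: 5
  wheel wheel: 9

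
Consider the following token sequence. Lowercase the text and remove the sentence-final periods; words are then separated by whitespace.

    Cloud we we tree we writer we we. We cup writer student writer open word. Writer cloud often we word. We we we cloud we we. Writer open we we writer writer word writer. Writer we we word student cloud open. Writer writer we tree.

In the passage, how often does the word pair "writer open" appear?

2

Scanning the 44 overlapping bigram windows for "writer open":
  position 13–14: writer open
  position 27–28: writer open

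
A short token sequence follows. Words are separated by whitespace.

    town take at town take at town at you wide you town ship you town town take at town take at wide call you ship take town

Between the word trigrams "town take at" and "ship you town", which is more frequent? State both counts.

"town take at" (4 vs 1)

"town take at": 4 occurrences
"ship you town": 1 occurrence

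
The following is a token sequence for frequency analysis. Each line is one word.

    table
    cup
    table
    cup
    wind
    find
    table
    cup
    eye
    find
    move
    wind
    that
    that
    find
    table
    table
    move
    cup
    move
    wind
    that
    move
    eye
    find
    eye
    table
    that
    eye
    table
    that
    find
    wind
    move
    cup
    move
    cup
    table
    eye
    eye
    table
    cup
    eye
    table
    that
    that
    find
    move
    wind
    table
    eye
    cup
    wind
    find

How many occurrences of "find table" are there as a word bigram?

2

Scanning the 53 overlapping bigram windows for "find table":
  position 6–7: find table
  position 15–16: find table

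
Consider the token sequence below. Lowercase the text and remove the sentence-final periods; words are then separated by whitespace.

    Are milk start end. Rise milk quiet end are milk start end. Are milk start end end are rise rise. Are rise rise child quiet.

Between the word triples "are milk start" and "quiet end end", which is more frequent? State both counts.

"are milk start": 3 occurrences
"quiet end end": 0 occurrences

"are milk start" (3 vs 0)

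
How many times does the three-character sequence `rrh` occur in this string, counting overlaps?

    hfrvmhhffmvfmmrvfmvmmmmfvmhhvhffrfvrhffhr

Sliding a length-3 window over the 41 characters (39 positions):
  (no match at any position)

0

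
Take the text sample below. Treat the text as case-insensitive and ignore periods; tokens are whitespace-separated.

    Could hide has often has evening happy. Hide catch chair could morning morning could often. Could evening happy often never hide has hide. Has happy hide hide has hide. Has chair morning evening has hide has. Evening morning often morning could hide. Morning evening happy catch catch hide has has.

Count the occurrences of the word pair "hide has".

7

Scanning the 49 overlapping bigram windows for "hide has":
  position 2–3: hide has
  position 21–22: hide has
  position 23–24: hide has
  position 27–28: hide has
  position 29–30: hide has
  position 35–36: hide has
  position 48–49: hide has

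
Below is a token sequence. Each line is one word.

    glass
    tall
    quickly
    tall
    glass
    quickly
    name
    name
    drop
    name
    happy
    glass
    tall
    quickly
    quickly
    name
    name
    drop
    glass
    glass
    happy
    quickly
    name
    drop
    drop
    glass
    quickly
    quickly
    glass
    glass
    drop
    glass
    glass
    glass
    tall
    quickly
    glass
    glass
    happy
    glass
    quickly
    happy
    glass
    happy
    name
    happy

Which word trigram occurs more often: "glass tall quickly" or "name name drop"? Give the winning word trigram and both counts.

"glass tall quickly" (3 vs 2)

"glass tall quickly": 3 occurrences
"name name drop": 2 occurrences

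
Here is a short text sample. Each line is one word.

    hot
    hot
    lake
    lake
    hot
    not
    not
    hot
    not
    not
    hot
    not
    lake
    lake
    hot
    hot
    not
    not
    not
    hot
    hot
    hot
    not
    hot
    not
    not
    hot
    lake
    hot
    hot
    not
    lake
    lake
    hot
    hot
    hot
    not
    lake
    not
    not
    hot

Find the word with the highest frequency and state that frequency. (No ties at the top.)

Unigram frequencies (highest first):
  hot: 18
  not: 15
  lake: 8

"hot", 18 times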